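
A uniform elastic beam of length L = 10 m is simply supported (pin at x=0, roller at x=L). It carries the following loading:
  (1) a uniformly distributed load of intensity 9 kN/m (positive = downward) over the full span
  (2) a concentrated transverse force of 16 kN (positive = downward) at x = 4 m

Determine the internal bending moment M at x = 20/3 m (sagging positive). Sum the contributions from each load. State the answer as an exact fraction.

M(20/3) = 364/3 kN·m

Load 1 — uniform load w=9 kN/m over full span:
  M_1 = wx(L-x)/2 = 9·(20/3)·(10-(20/3))/2 = 100 kN·m
Load 2 — point force P=16 kN at a=4 m (b=L-a=6):
  M_2 = Pa(L-x)/L  [x>a] = 16·4·(10-(20/3))/10 = 64/3 kN·m
Superposition: M = Σ M_i = 364/3 kN·m ≈ 121.333333 kN·m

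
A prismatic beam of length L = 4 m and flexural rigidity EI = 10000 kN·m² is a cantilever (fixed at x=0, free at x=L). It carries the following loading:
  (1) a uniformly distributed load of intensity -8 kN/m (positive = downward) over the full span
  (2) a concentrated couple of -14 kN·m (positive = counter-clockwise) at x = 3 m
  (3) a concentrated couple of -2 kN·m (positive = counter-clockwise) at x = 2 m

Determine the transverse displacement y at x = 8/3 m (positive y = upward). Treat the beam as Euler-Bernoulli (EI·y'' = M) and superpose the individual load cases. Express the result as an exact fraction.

y(8/3) = 211/24300 m

Load 1 — uniform load w=-8 kN/m over full span:
  y_1 = -wx²(x²-4Lx+6L²)/(24EI) = -(-8)·(8/3)²·((8/3)²-4·4·(8/3)+6·4²)/(24·10000) = 2176/151875 m
Load 2 — applied couple M₀=-14 kN·m at a=3 m (b=L-a=1):
  y_2 = M₀x²/(2EI)  [x≤a] = (-14)·(8/3)²/(2·10000) = -28/5625 m
Load 3 — applied couple M₀=-2 kN·m at a=2 m (b=L-a=2):
  y_3 = M₀a(2x-a)/(2EI)  [x>a] = (-2)·2·(2·(8/3)-2)/(2·10000) = -1/1500 m
Superposition: y = Σ y_i = 211/24300 m ≈ 0.008683 m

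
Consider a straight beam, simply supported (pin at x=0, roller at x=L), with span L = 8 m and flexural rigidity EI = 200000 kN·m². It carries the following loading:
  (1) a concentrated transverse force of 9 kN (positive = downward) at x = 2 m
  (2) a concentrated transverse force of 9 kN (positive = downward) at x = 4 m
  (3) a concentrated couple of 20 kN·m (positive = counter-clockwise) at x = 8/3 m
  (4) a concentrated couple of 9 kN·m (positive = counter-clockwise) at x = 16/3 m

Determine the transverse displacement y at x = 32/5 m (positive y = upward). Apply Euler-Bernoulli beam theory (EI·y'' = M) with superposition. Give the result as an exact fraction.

y(32/5) = -781/2250000 m

Load 1 — point force P=9 kN at a=2 m (b=L-a=6):
  y_1 = -Pa(L-x)(2Lx-a²-x²)/(6LEI)  [x>a] = -9·2·(8-(32/5))·(2·8·(32/5)-2²-(32/5)²)/(6·8·200000) = -1077/6250000 m
Load 2 — point force P=9 kN at a=4 m (b=L-a=4):
  y_2 = -Pa(L-x)(2Lx-a²-x²)/(6LEI)  [x>a] = -9·4·(8-(32/5))·(2·8·(32/5)-4²-(32/5)²)/(6·8·200000) = -213/781250 m
Load 3 — applied couple M₀=20 kN·m at a=8/3 m (b=L-a=16/3):
  y_3 = (M₀x³/(6L)-M₀(x-a)²/2+C₁x)/EI  [x>a] with C₁=M₀(3b²-L²)/(6L)=80/9 = (20·(32/5)³/(6·8)-20·((32/5)-(8/3))²/2+(80/9)·(32/5))/200000 = 94/703125 m
Load 4 — applied couple M₀=9 kN·m at a=16/3 m (b=L-a=8/3):
  y_4 = (M₀x³/(6L)-M₀(x-a)²/2+C₁x)/EI  [x>a] with C₁=M₀(3b²-L²)/(6L)=-8 = (9·(32/5)³/(6·8)-9·((32/5)-(16/3))²/2+(-8)·(32/5))/200000 = -14/390625 m
Superposition: y = Σ y_i = -781/2250000 m ≈ -0.000347 m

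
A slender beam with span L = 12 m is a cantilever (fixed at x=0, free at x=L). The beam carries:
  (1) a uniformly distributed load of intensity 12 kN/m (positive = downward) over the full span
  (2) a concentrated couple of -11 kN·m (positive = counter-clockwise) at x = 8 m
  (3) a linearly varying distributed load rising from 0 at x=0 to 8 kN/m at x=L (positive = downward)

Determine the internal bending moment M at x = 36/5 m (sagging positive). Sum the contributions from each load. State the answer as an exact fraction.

Load 1 — uniform load w=12 kN/m over full span:
  M_1 = -w(L-x)²/2 = -12·(12-(36/5))²/2 = -3456/25 kN·m
Load 2 — applied couple M₀=-11 kN·m at a=8 m (b=L-a=4):
  M_2 = M₀  [x≤a] = (-11) = -11 kN·m
Load 3 — triangular load w₀=8 kN/m (0→w₀ over full span):
  M_3 = w₀Lx/2 - w₀L²/3 - w₀x³/(6L) = 8·12·(36/5)/2 - 8·12²/3 - 8·(36/5)³/(6·12) = -9984/125 kN·m
Superposition: M = Σ M_i = -28639/125 kN·m ≈ -229.112000 kN·m

M(36/5) = -28639/125 kN·m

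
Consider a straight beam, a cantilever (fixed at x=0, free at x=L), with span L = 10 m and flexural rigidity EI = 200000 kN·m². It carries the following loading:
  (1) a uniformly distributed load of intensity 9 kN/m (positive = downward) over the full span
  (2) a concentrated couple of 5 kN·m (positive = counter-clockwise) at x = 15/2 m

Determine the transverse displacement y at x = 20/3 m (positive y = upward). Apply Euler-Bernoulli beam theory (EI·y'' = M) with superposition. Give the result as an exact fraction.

y(20/3) = -167/5400 m

Load 1 — uniform load w=9 kN/m over full span:
  y_1 = -wx²(x²-4Lx+6L²)/(24EI) = -9·(20/3)²·((20/3)²-4·10·(20/3)+6·10²)/(24·200000) = -17/540 m
Load 2 — applied couple M₀=5 kN·m at a=15/2 m (b=L-a=5/2):
  y_2 = M₀x²/(2EI)  [x≤a] = 5·(20/3)²/(2·200000) = 1/1800 m
Superposition: y = Σ y_i = -167/5400 m ≈ -0.030926 m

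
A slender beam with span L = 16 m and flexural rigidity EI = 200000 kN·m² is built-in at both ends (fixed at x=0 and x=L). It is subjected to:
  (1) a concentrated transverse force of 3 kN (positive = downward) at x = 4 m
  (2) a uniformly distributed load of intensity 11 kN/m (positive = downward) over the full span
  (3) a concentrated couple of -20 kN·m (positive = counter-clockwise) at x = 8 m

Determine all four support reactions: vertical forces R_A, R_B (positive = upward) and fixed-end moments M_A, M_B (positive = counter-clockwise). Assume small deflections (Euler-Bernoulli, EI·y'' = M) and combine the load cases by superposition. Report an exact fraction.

R_A = 2837/32 kN, M_A = 2837/12 kN·m, R_B = 2891/32 kN, M_B = -2903/12 kN·m

Load 1 — point force P=3 kN at a=4 m (b=L-a=12):
  R_A = Pb²(3a+b)/L³ = 3·12²·(3·4+12)/16³ = 81/32 kN
  M_A = Pab²/L² = 3·4·12²/16² = 27/4 kN·m
  R_B = Pa²(a+3b)/L³ = 3·4²·(4+3·12)/16³ = 15/32 kN
  M_B = -Pa²b/L² = -3·4²·12/16² = -9/4 kN·m
Load 2 — uniform load w=11 kN/m over full span:
  R_A = wL/2 = 11·16/2 = 88 kN
  M_A = wL²/12 = 11·16²/12 = 704/3 kN·m
  R_B = wL/2 = 11·16/2 = 88 kN
  M_B = -wL²/12 = -11·16²/12 = -704/3 kN·m
Load 3 — applied couple M₀=-20 kN·m at a=8 m (b=L-a=8):
  R_A = 6M₀ab/L³ = 6·(-20)·8·8/16³ = -15/8 kN
  M_A = M₀b(2a-b)/L² = (-20)·8·(2·8-8)/16² = -5 kN·m
  R_B = -6M₀ab/L³ = -6·(-20)·8·8/16³ = 15/8 kN
  M_B = M₀a(2b-a)/L² = (-20)·8·(2·8-8)/16² = -5 kN·m
Superposition: R_A = 2837/32 kN, M_A = 2837/12 kN·m, R_B = 2891/32 kN, M_B = -2903/12 kN·m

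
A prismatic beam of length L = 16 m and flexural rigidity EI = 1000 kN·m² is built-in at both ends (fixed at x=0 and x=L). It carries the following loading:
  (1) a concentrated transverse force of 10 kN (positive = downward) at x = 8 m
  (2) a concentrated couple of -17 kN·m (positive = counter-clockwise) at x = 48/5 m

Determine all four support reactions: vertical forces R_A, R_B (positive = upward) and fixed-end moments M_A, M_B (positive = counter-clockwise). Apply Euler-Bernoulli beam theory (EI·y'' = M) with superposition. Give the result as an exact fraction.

R_A = 347/100 kN, M_A = 364/25 kN·m, R_B = 653/100 kN, M_B = -551/25 kN·m

Load 1 — point force P=10 kN at a=8 m (b=L-a=8):
  R_A = Pb²(3a+b)/L³ = 10·8²·(3·8+8)/16³ = 5 kN
  M_A = Pab²/L² = 10·8·8²/16² = 20 kN·m
  R_B = Pa²(a+3b)/L³ = 10·8²·(8+3·8)/16³ = 5 kN
  M_B = -Pa²b/L² = -10·8²·8/16² = -20 kN·m
Load 2 — applied couple M₀=-17 kN·m at a=48/5 m (b=L-a=32/5):
  R_A = 6M₀ab/L³ = 6·(-17)·(48/5)·(32/5)/16³ = -153/100 kN
  M_A = M₀b(2a-b)/L² = (-17)·(32/5)·(2·(48/5)-(32/5))/16² = -136/25 kN·m
  R_B = -6M₀ab/L³ = -6·(-17)·(48/5)·(32/5)/16³ = 153/100 kN
  M_B = M₀a(2b-a)/L² = (-17)·(48/5)·(2·(32/5)-(48/5))/16² = -51/25 kN·m
Superposition: R_A = 347/100 kN, M_A = 364/25 kN·m, R_B = 653/100 kN, M_B = -551/25 kN·m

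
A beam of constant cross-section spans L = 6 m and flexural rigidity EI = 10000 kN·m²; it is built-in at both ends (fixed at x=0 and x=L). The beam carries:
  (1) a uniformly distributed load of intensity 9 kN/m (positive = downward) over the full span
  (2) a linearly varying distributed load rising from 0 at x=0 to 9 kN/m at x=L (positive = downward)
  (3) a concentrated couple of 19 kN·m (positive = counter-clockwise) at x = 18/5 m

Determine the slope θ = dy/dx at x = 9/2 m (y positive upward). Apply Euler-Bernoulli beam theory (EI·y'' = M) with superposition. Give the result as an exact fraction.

Load 1 — uniform load w=9 kN/m over full span:
  θ_1 = -wx(L-x)(L-2x)/(12EI) = -9·(9/2)·(6-(9/2))·(6-2·(9/2))/(12·10000) = 243/160000 rad
Load 2 — triangular load w₀=9 kN/m (0→w₀ over full span):
  θ_2 = -w₀(2x(L-x)(L-2x)(x+2L)+x²(L-x)²)/(120LEI) = -9·(2·(9/2)·(6-(9/2))·(6-2·(9/2))·((9/2)+2·6)+(9/2)²·(6-(9/2))²)/(120·6·10000) = 9963/12800000 rad
Load 3 — applied couple M₀=19 kN·m at a=18/5 m (b=L-a=12/5):
  θ_3 = (R_Ax²/2 - M_Ax - M₀(x-a))/EI  [x>a] with R_A=114/25, M_A=152/25 = ((114/25)·(9/2)²/2 - (152/25)·(9/2) - 19·((9/2)-(18/5)))/10000 = 171/1000000 rad
Superposition: θ = Σ θ_i = 157959/64000000 rad ≈ 0.002468 rad

θ(9/2) = 157959/64000000 rad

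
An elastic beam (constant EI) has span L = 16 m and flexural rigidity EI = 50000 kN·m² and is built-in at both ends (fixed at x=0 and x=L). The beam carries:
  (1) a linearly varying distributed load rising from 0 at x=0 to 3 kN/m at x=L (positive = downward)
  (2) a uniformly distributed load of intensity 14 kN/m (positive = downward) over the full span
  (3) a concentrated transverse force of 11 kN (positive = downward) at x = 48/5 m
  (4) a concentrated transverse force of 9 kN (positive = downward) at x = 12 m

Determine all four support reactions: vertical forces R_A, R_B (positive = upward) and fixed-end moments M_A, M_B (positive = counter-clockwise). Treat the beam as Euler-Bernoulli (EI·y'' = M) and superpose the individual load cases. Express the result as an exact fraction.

Load 1 — triangular load w₀=3 kN/m (0→w₀ over full span):
  R_A = 3w₀L/20 = 3·3·16/20 = 36/5 kN
  M_A = w₀L²/30 = 3·16²/30 = 128/5 kN·m
  R_B = 7w₀L/20 = 7·3·16/20 = 84/5 kN
  M_B = -w₀L²/20 = -3·16²/20 = -192/5 kN·m
Load 2 — uniform load w=14 kN/m over full span:
  R_A = wL/2 = 14·16/2 = 112 kN
  M_A = wL²/12 = 14·16²/12 = 896/3 kN·m
  R_B = wL/2 = 14·16/2 = 112 kN
  M_B = -wL²/12 = -14·16²/12 = -896/3 kN·m
Load 3 — point force P=11 kN at a=48/5 m (b=L-a=32/5):
  R_A = Pb²(3a+b)/L³ = 11·(32/5)²·(3·(48/5)+(32/5))/16³ = 484/125 kN
  M_A = Pab²/L² = 11·(48/5)·(32/5)²/16² = 2112/125 kN·m
  R_B = Pa²(a+3b)/L³ = 11·(48/5)²·((48/5)+3·(32/5))/16³ = 891/125 kN
  M_B = -Pa²b/L² = -11·(48/5)²·(32/5)/16² = -3168/125 kN·m
Load 4 — point force P=9 kN at a=12 m (b=L-a=4):
  R_A = Pb²(3a+b)/L³ = 9·4²·(3·12+4)/16³ = 45/32 kN
  M_A = Pab²/L² = 9·12·4²/16² = 27/4 kN·m
  R_B = Pa²(a+3b)/L³ = 9·12²·(12+3·4)/16³ = 243/32 kN
  M_B = -Pa²b/L² = -9·12²·4/16² = -81/4 kN·m
Superposition: R_A = 497913/4000 kN, M_A = 521869/1500 kN·m, R_B = 574087/4000 kN, M_B = -573991/1500 kN·m

R_A = 497913/4000 kN, M_A = 521869/1500 kN·m, R_B = 574087/4000 kN, M_B = -573991/1500 kN·m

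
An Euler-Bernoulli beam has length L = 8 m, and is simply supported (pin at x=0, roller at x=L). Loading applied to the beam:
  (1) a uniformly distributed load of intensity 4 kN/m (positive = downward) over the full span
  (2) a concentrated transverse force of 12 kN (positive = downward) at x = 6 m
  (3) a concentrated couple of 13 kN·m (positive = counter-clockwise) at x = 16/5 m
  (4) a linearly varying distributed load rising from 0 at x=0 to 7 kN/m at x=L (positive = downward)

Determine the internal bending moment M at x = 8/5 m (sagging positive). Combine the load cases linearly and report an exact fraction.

M(8/5) = 5277/125 kN·m

Load 1 — uniform load w=4 kN/m over full span:
  M_1 = wx(L-x)/2 = 4·(8/5)·(8-(8/5))/2 = 512/25 kN·m
Load 2 — point force P=12 kN at a=6 m (b=L-a=2):
  M_2 = Pbx/L  [x≤a] = 12·2·(8/5)/8 = 24/5 kN·m
Load 3 — applied couple M₀=13 kN·m at a=16/5 m (b=L-a=24/5):
  M_3 = M₀x/L  [x≤a] = 13·(8/5)/8 = 13/5 kN·m
Load 4 — triangular load w₀=7 kN/m (0→w₀ over full span):
  M_4 = w₀Lx/6 - w₀x³/(6L) = 7·8·(8/5)/6 - 7·(8/5)³/(6·8) = 1792/125 kN·m
Superposition: M = Σ M_i = 5277/125 kN·m ≈ 42.216000 kN·m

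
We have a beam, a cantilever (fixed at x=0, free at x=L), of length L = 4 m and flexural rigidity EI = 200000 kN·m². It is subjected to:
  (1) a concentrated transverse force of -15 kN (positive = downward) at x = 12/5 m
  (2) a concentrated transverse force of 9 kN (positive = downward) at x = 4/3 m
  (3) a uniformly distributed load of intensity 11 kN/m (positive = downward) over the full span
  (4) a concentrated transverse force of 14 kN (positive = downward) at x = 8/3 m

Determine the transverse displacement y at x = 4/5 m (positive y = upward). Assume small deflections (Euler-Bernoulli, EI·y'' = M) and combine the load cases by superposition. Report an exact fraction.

y(4/5) = -1651/11718750 m

Load 1 — point force P=-15 kN at a=12/5 m (b=L-a=8/5):
  y_1 = -Px²(3a-x)/(6EI)  [x≤a] = -(-15)·(4/5)²·(3·(12/5)-(4/5))/(6·200000) = 4/78125 m
Load 2 — point force P=9 kN at a=4/3 m (b=L-a=8/3):
  y_2 = -Px²(3a-x)/(6EI)  [x≤a] = -9·(4/5)²·(3·(4/3)-(4/5))/(6·200000) = -6/390625 m
Load 3 — uniform load w=11 kN/m over full span:
  y_3 = -wx²(x²-4Lx+6L²)/(24EI) = -11·(4/5)²·((4/5)²-4·4·(4/5)+6·4²)/(24·200000) = -1441/11718750 m
Load 4 — point force P=14 kN at a=8/3 m (b=L-a=4/3):
  y_4 = -Px²(3a-x)/(6EI)  [x≤a] = -14·(4/5)²·(3·(8/3)-(4/5))/(6·200000) = -21/390625 m
Superposition: y = Σ y_i = -1651/11718750 m ≈ -0.000141 m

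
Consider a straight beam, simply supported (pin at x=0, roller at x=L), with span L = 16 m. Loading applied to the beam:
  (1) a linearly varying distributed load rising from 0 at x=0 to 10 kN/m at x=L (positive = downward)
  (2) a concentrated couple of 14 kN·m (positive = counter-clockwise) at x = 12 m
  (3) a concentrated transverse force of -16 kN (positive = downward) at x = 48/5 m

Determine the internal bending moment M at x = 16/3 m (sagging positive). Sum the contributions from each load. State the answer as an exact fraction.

M(16/3) = 39266/405 kN·m

Load 1 — triangular load w₀=10 kN/m (0→w₀ over full span):
  M_1 = w₀Lx/6 - w₀x³/(6L) = 10·16·(16/3)/6 - 10·(16/3)³/(6·16) = 10240/81 kN·m
Load 2 — applied couple M₀=14 kN·m at a=12 m (b=L-a=4):
  M_2 = M₀x/L  [x≤a] = 14·(16/3)/16 = 14/3 kN·m
Load 3 — point force P=-16 kN at a=48/5 m (b=L-a=32/5):
  M_3 = Pbx/L  [x≤a] = (-16)·(32/5)·(16/3)/16 = -512/15 kN·m
Superposition: M = Σ M_i = 39266/405 kN·m ≈ 96.953086 kN·m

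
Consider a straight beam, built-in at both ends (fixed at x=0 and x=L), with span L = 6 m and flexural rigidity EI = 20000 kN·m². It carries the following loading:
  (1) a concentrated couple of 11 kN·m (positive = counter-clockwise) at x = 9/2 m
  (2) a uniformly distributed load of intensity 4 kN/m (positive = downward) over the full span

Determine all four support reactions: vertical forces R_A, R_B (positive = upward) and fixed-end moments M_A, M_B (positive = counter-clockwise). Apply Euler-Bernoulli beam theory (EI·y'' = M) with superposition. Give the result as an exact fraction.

R_A = 225/16 kN, M_A = 247/16 kN·m, R_B = 159/16 kN, M_B = -225/16 kN·m

Load 1 — applied couple M₀=11 kN·m at a=9/2 m (b=L-a=3/2):
  R_A = 6M₀ab/L³ = 6·11·(9/2)·(3/2)/6³ = 33/16 kN
  M_A = M₀b(2a-b)/L² = 11·(3/2)·(2·(9/2)-(3/2))/6² = 55/16 kN·m
  R_B = -6M₀ab/L³ = -6·11·(9/2)·(3/2)/6³ = -33/16 kN
  M_B = M₀a(2b-a)/L² = 11·(9/2)·(2·(3/2)-(9/2))/6² = -33/16 kN·m
Load 2 — uniform load w=4 kN/m over full span:
  R_A = wL/2 = 4·6/2 = 12 kN
  M_A = wL²/12 = 4·6²/12 = 12 kN·m
  R_B = wL/2 = 4·6/2 = 12 kN
  M_B = -wL²/12 = -4·6²/12 = -12 kN·m
Superposition: R_A = 225/16 kN, M_A = 247/16 kN·m, R_B = 159/16 kN, M_B = -225/16 kN·m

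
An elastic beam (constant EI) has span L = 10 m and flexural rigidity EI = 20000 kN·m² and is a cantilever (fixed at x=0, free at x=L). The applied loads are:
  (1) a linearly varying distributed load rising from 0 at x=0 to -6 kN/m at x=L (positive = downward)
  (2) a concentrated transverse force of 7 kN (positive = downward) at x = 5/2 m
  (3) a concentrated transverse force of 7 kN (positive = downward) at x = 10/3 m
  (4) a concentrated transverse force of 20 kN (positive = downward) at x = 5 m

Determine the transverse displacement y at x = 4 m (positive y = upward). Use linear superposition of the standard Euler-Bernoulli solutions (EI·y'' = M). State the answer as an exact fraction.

Load 1 — triangular load w₀=-6 kN/m (0→w₀ over full span):
  y_1 = (w₀Lx³/12-w₀L²x²/6-w₀x⁵/(120L))/EI = ((-6)·10·4³/12-(-6)·10²·4²/6-(-6)·4⁵/(120·10))/20000 = 1004/15625 m
Load 2 — point force P=7 kN at a=5/2 m (b=L-a=15/2):
  y_2 = -Pa²(3x-a)/(6EI)  [x>a] = -7·(5/2)²·(3·4-(5/2))/(6·20000) = -133/38400 m
Load 3 — point force P=7 kN at a=10/3 m (b=L-a=20/3):
  y_3 = -Pa²(3x-a)/(6EI)  [x>a] = -7·(10/3)²·(3·4-(10/3))/(6·20000) = -91/16200 m
Load 4 — point force P=20 kN at a=5 m (b=L-a=5):
  y_4 = -Px²(3a-x)/(6EI)  [x≤a] = -20·4²·(3·5-4)/(6·20000) = -11/375 m
Superposition: y = Σ y_i = 16745513/648000000 m ≈ 0.025842 m

y(4) = 16745513/648000000 m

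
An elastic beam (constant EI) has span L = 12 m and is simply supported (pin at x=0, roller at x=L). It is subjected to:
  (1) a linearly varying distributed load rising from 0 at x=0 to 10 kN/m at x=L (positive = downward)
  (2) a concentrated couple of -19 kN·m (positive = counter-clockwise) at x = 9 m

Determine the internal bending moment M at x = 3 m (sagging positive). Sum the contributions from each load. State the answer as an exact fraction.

M(3) = 103/2 kN·m

Load 1 — triangular load w₀=10 kN/m (0→w₀ over full span):
  M_1 = w₀Lx/6 - w₀x³/(6L) = 10·12·3/6 - 10·3³/(6·12) = 225/4 kN·m
Load 2 — applied couple M₀=-19 kN·m at a=9 m (b=L-a=3):
  M_2 = M₀x/L  [x≤a] = (-19)·3/12 = -19/4 kN·m
Superposition: M = Σ M_i = 103/2 kN·m ≈ 51.500000 kN·m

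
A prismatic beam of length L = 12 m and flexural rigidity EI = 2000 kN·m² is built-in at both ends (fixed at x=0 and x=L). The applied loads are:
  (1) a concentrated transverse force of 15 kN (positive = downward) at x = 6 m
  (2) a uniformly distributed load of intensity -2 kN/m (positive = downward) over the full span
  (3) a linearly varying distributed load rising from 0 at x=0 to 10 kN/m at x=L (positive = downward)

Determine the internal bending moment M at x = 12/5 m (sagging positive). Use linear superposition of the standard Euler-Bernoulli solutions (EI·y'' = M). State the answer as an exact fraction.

Load 1 — point force P=15 kN at a=6 m (b=L-a=6):
  M_1 = Pb²(3a+b)x/L³ - Pab²/L²  [x≤a] = 15·6²·(3·6+6)·(12/5)/12³ - 15·6·6²/12² = -9/2 kN·m
Load 2 — uniform load w=-2 kN/m over full span:
  M_2 = wLx/2 - wL²/12 - wx²/2 = (-2)·12·(12/5)/2 - (-2)·12²/12 - (-2)·(12/5)²/2 = 24/25 kN·m
Load 3 — triangular load w₀=10 kN/m (0→w₀ over full span):
  M_3 = 3w₀Lx/20 - w₀L²/30 - w₀x³/(6L) = 3·10·12·(12/5)/20 - 10·12²/30 - 10·(12/5)³/(6·12) = -168/25 kN·m
Superposition: M = Σ M_i = -513/50 kN·m ≈ -10.260000 kN·m

M(12/5) = -513/50 kN·m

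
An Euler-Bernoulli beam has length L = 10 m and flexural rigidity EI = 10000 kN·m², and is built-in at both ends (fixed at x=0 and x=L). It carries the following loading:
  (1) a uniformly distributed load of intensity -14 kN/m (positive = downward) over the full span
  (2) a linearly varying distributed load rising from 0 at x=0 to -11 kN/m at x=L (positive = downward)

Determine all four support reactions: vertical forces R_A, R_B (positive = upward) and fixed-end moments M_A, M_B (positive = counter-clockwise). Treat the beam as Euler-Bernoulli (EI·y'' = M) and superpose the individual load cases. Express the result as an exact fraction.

Load 1 — uniform load w=-14 kN/m over full span:
  R_A = wL/2 = (-14)·10/2 = -70 kN
  M_A = wL²/12 = (-14)·10²/12 = -350/3 kN·m
  R_B = wL/2 = (-14)·10/2 = -70 kN
  M_B = -wL²/12 = -(-14)·10²/12 = 350/3 kN·m
Load 2 — triangular load w₀=-11 kN/m (0→w₀ over full span):
  R_A = 3w₀L/20 = 3·(-11)·10/20 = -33/2 kN
  M_A = w₀L²/30 = (-11)·10²/30 = -110/3 kN·m
  R_B = 7w₀L/20 = 7·(-11)·10/20 = -77/2 kN
  M_B = -w₀L²/20 = -(-11)·10²/20 = 55 kN·m
Superposition: R_A = -173/2 kN, M_A = -460/3 kN·m, R_B = -217/2 kN, M_B = 515/3 kN·m

R_A = -173/2 kN, M_A = -460/3 kN·m, R_B = -217/2 kN, M_B = 515/3 kN·m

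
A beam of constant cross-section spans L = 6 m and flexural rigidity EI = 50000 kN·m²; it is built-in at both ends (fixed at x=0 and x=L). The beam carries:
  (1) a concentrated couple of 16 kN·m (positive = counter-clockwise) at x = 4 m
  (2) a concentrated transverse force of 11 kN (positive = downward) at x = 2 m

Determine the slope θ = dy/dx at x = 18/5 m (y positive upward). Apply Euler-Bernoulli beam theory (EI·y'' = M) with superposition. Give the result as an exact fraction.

θ(18/5) = 23/156250 rad

Load 1 — applied couple M₀=16 kN·m at a=4 m (b=L-a=2):
  θ_1 = (R_Ax²/2 - M_Ax)/EI  [x≤a] with R_A=32/9, M_A=16/3 = ((32/9)·(18/5)²/2 - (16/3)·(18/5))/50000 = 6/78125 rad
Load 2 — point force P=11 kN at a=2 m (b=L-a=4):
  θ_2 = Pa²(L-x)(2bL-(3b+a)(L-x))/(2L³EI)  [x>a] = 11·2²·(6-(18/5))·(2·4·6-(3·4+2)·(6-(18/5)))/(2·6³·50000) = 11/156250 rad
Superposition: θ = Σ θ_i = 23/156250 rad ≈ 0.000147 rad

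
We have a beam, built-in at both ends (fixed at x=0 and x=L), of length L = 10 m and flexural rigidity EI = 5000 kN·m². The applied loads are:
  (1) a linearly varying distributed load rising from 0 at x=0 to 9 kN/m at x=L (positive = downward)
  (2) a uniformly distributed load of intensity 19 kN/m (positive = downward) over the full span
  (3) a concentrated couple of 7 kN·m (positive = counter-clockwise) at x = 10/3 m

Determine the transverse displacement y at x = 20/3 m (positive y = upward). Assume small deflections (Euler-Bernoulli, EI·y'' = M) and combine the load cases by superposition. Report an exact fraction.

Load 1 — triangular load w₀=9 kN/m (0→w₀ over full span):
  y_1 = -w₀x²(L-x)²(x+2L)/(120LEI) = -9·(20/3)²·(10-(20/3))²·((20/3)+2·10)/(120·10·5000) = -8/405 m
Load 2 — uniform load w=19 kN/m over full span:
  y_2 = -wx²(L-x)²/(24EI) = -19·(20/3)²·(10-(20/3))²/(24·5000) = -19/243 m
Load 3 — applied couple M₀=7 kN·m at a=10/3 m (b=L-a=20/3):
  y_3 = (R_Ax³/6 - M_Ax²/2 - M₀(x-a)²/2)/EI  [x>a] with R_A=14/15, M_A=0 = ((14/15)·(20/3)³/6 - 0·(20/3)²/2 - 7·((20/3)-(10/3))²/2)/5000 = 7/4860 m
Superposition: y = Σ y_i = -469/4860 m ≈ -0.096502 m

y(20/3) = -469/4860 m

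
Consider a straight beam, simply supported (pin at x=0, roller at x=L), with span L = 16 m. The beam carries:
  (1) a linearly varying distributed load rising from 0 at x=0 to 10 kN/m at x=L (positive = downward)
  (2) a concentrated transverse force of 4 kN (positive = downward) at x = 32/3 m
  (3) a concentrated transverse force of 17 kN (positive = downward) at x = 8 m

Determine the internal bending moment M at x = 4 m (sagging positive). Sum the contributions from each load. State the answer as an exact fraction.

M(4) = 418/3 kN·m

Load 1 — triangular load w₀=10 kN/m (0→w₀ over full span):
  M_1 = w₀Lx/6 - w₀x³/(6L) = 10·16·4/6 - 10·4³/(6·16) = 100 kN·m
Load 2 — point force P=4 kN at a=32/3 m (b=L-a=16/3):
  M_2 = Pbx/L  [x≤a] = 4·(16/3)·4/16 = 16/3 kN·m
Load 3 — point force P=17 kN at a=8 m (b=L-a=8):
  M_3 = Pbx/L  [x≤a] = 17·8·4/16 = 34 kN·m
Superposition: M = Σ M_i = 418/3 kN·m ≈ 139.333333 kN·m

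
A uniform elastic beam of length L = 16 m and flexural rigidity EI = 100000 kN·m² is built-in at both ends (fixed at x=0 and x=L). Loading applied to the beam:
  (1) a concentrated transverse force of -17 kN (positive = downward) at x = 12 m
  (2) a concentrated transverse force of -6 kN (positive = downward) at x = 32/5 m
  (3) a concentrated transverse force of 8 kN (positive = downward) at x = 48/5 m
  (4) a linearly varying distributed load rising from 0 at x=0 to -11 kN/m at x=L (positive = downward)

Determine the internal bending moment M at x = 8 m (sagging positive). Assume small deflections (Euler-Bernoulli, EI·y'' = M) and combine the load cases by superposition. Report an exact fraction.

Load 1 — point force P=-17 kN at a=12 m (b=L-a=4):
  M_1 = Pb²(3a+b)x/L³ - Pab²/L²  [x≤a] = (-17)·4²·(3·12+4)·8/16³ - (-17)·12·4²/16² = -17/2 kN·m
Load 2 — point force P=-6 kN at a=32/5 m (b=L-a=48/5):
  M_2 = Pa²(a+3b)(L-x)/L³ - Pa²b/L²  [x>a] = (-6)·(32/5)²·((32/5)+3·(48/5))·(16-8)/16³ - (-6)·(32/5)²·(48/5)/16² = -192/25 kN·m
Load 3 — point force P=8 kN at a=48/5 m (b=L-a=32/5):
  M_3 = Pb²(3a+b)x/L³ - Pab²/L²  [x≤a] = 8·(32/5)²·(3·(48/5)+(32/5))·8/16³ - 8·(48/5)·(32/5)²/16² = 256/25 kN·m
Load 4 — triangular load w₀=-11 kN/m (0→w₀ over full span):
  M_4 = 3w₀Lx/20 - w₀L²/30 - w₀x³/(6L) = 3·(-11)·16·8/20 - (-11)·16²/30 - (-11)·8³/(6·16) = -176/3 kN·m
Superposition: M = Σ M_i = -9691/150 kN·m ≈ -64.606667 kN·m

M(8) = -9691/150 kN·m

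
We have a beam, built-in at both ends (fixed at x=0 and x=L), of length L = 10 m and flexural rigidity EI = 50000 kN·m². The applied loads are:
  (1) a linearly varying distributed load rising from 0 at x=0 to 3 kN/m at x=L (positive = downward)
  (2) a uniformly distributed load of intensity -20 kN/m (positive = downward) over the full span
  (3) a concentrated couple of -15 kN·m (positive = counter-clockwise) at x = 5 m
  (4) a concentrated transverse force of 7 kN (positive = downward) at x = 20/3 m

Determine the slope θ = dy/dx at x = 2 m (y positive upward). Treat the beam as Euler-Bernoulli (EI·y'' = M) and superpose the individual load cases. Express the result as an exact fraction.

θ(2) = 19583/6750000 rad

Load 1 — triangular load w₀=3 kN/m (0→w₀ over full span):
  θ_1 = -w₀(2x(L-x)(L-2x)(x+2L)+x²(L-x)²)/(120LEI) = -3·(2·2·(10-2)·(10-2·2)·(2+2·10)+2²·(10-2)²)/(120·10·50000) = -7/31250 rad
Load 2 — uniform load w=-20 kN/m over full span:
  θ_2 = -wx(L-x)(L-2x)/(12EI) = -(-20)·2·(10-2)·(10-2·2)/(12·50000) = 2/625 rad
Load 3 — applied couple M₀=-15 kN·m at a=5 m (b=L-a=5):
  θ_3 = (R_Ax²/2 - M_Ax)/EI  [x≤a] with R_A=-9/4, M_A=-15/4 = ((-9/4)·2²/2 - (-15/4)·2)/50000 = 3/50000 rad
Load 4 — point force P=7 kN at a=20/3 m (b=L-a=10/3):
  θ_4 = -Pb²x(2aL-(3a+b)x)/(2L³EI)  [x≤a] = -7·(10/3)²·2·(2·(20/3)·10-(3·(20/3)+(10/3))·2)/(2·10³·50000) = -91/675000 rad
Superposition: θ = Σ θ_i = 19583/6750000 rad ≈ 0.002901 rad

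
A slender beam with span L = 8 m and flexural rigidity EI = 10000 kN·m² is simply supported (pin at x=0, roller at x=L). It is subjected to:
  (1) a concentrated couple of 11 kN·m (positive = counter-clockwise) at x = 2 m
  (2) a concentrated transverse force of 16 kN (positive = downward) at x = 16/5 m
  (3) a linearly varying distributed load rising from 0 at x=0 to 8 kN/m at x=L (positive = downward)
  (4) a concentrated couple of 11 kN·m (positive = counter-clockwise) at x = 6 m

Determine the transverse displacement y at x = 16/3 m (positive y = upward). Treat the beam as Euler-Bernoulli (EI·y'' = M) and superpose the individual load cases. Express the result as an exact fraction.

y(16/3) = -14811571/455625000 m

Load 1 — applied couple M₀=11 kN·m at a=2 m (b=L-a=6):
  y_1 = (M₀x³/(6L)-M₀(x-a)²/2+C₁x)/EI  [x>a] with C₁=M₀(3b²-L²)/(6L)=121/12 = (11·(16/3)³/(6·8)-11·((16/3)-2)²/2+(121/12)·(16/3))/10000 = 1111/405000 m
Load 2 — point force P=16 kN at a=16/5 m (b=L-a=24/5):
  y_2 = -Pa(L-x)(2Lx-a²-x²)/(6LEI)  [x>a] = -16·(16/5)·(8-(16/3))·(2·8·(16/3)-(16/5)²-(16/3)²)/(6·8·10000) = -83968/6328125 m
Load 3 — triangular load w₀=8 kN/m (0→w₀ over full span):
  y_3 = -w₀x(7L⁴-10L²x²+3x⁴)/(360LEI) = -8·(16/3)·(7·8⁴-10·8²·(16/3)²+3·(16/3)⁴)/(360·8·10000) = -8704/455625 m
Load 4 — applied couple M₀=11 kN·m at a=6 m (b=L-a=2):
  y_4 = (M₀x³/(6L)+C₁x)/EI  [x≤a] with C₁=M₀(3b²-L²)/(6L)=-143/12 = (11·(16/3)³/(6·8)+(-143/12)·(16/3))/10000 = -583/202500 m
Superposition: y = Σ y_i = -14811571/455625000 m ≈ -0.032508 m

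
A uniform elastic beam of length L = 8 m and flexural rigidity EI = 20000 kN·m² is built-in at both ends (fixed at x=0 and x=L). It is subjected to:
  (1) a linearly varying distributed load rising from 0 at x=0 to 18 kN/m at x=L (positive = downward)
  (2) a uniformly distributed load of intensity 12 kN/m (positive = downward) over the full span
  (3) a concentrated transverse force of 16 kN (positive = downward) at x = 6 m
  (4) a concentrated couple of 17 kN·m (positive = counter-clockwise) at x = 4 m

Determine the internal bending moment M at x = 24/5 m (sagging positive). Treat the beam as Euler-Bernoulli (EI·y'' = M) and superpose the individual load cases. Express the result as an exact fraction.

Load 1 — triangular load w₀=18 kN/m (0→w₀ over full span):
  M_1 = 3w₀Lx/20 - w₀L²/30 - w₀x³/(6L) = 3·18·8·(24/5)/20 - 18·8²/30 - 18·(24/5)³/(6·8) = 2976/125 kN·m
Load 2 — uniform load w=12 kN/m over full span:
  M_2 = wLx/2 - wL²/12 - wx²/2 = 12·8·(24/5)/2 - 12·8²/12 - 12·(24/5)²/2 = 704/25 kN·m
Load 3 — point force P=16 kN at a=6 m (b=L-a=2):
  M_3 = Pb²(3a+b)x/L³ - Pab²/L²  [x≤a] = 16·2²·(3·6+2)·(24/5)/8³ - 16·6·2²/8² = 6 kN·m
Load 4 — applied couple M₀=17 kN·m at a=4 m (b=L-a=4):
  M_4 = R_Ax - M_A - M₀  [x>a] with R_A=51/16, M_A=17/4 = (51/16)·(24/5) - (17/4) - 17 = -119/20 kN·m
Superposition: M = Σ M_i = 26009/500 kN·m ≈ 52.018000 kN·m

M(24/5) = 26009/500 kN·m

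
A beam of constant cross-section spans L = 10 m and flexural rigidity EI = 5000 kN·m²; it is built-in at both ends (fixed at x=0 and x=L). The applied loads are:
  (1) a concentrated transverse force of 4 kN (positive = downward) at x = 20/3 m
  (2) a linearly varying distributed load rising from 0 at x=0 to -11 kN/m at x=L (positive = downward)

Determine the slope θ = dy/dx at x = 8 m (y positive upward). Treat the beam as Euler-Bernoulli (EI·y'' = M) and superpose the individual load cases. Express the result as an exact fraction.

Load 1 — point force P=4 kN at a=20/3 m (b=L-a=10/3):
  θ_1 = Pa²(L-x)(2bL-(3b+a)(L-x))/(2L³EI)  [x>a] = 4·(20/3)²·(10-8)·(2·(10/3)·10-(3·(10/3)+(20/3))·(10-8))/(2·10³·5000) = 4/3375 rad
Load 2 — triangular load w₀=-11 kN/m (0→w₀ over full span):
  θ_2 = -w₀(2x(L-x)(L-2x)(x+2L)+x²(L-x)²)/(120LEI) = -(-11)·(2·8·(10-8)·(10-2·8)·(8+2·10)+8²·(10-8)²)/(120·10·5000) = -88/9375 rad
Superposition: θ = Σ θ_i = -692/84375 rad ≈ -0.008201 rad

θ(8) = -692/84375 rad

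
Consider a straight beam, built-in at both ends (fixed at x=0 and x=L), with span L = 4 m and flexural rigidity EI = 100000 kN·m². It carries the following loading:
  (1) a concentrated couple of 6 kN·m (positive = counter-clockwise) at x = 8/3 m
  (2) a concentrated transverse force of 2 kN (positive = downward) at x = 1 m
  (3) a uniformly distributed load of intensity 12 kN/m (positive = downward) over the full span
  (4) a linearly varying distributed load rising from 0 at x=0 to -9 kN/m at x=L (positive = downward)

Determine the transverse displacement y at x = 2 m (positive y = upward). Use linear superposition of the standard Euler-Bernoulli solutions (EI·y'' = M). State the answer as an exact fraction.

y(2) = -1/15000 m

Load 1 — applied couple M₀=6 kN·m at a=8/3 m (b=L-a=4/3):
  y_1 = (R_Ax³/6 - M_Ax²/2)/EI  [x≤a] with R_A=2, M_A=2 = (2·2³/6 - 2·2²/2)/100000 = -1/75000 m
Load 2 — point force P=2 kN at a=1 m (b=L-a=3):
  y_2 = -Pa²(L-x)²(3bL-(3b+a)(L-x))/(6L³EI)  [x>a] = -2·1²·(4-2)²·(3·3·4-(3·3+1)·(4-2))/(6·4³·100000) = -1/300000 m
Load 3 — uniform load w=12 kN/m over full span:
  y_3 = -wx²(L-x)²/(24EI) = -12·2²·(4-2)²/(24·100000) = -1/12500 m
Load 4 — triangular load w₀=-9 kN/m (0→w₀ over full span):
  y_4 = -w₀x²(L-x)²(x+2L)/(120LEI) = -(-9)·2²·(4-2)²·(2+2·4)/(120·4·100000) = 3/100000 m
Superposition: y = Σ y_i = -1/15000 m ≈ -0.000067 m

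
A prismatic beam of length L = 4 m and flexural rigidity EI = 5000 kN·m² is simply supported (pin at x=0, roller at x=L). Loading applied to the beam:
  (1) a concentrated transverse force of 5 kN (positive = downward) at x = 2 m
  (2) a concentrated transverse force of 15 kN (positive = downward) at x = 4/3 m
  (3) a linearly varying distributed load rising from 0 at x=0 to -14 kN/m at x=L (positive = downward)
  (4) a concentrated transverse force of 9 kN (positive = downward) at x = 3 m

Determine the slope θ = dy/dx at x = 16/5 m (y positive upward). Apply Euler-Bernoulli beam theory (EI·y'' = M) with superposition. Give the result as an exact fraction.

θ(16/5) = 687709/675000000 rad

Load 1 — point force P=5 kN at a=2 m (b=L-a=2):
  θ_1 = -Pa(2L²-6Lx+3x²+a²)/(6LEI)  [x>a] = -5·2·(2·4²-6·4·(16/5)+3·(16/5)²+2²)/(6·4·5000) = 21/25000 rad
Load 2 — point force P=15 kN at a=4/3 m (b=L-a=8/3):
  θ_2 = -Pa(2L²-6Lx+3x²+a²)/(6LEI)  [x>a] = -15·(4/3)·(2·4²-6·4·(16/5)+3·(16/5)²+(4/3)²)/(6·4·5000) = 173/84375 rad
Load 3 — triangular load w₀=-14 kN/m (0→w₀ over full span):
  θ_3 = -w₀(7L⁴-30L²x²+15x⁴)/(360LEI) = -(-14)·(7·4⁴-30·4²·(16/5)²+15·(16/5)⁴)/(360·4·5000) = -10598/3515625 rad
Load 4 — point force P=9 kN at a=3 m (b=L-a=1):
  θ_4 = -Pa(2L²-6Lx+3x²+a²)/(6LEI)  [x>a] = -9·3·(2·4²-6·4·(16/5)+3·(16/5)²+3²)/(6·4·5000) = 1143/1000000 rad
Superposition: θ = Σ θ_i = 687709/675000000 rad ≈ 0.001019 rad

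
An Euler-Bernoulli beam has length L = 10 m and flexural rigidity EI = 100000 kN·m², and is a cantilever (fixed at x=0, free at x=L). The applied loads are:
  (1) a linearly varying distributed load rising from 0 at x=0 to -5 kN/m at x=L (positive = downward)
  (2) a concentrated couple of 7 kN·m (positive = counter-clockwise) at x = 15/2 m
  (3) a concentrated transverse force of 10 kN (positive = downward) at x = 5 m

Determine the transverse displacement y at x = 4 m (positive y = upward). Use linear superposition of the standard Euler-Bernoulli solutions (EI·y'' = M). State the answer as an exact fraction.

Load 1 — triangular load w₀=-5 kN/m (0→w₀ over full span):
  y_1 = (w₀Lx³/12-w₀L²x²/6-w₀x⁵/(120L))/EI = ((-5)·10·4³/12-(-5)·10²·4²/6-(-5)·4⁵/(120·10))/100000 = 502/46875 m
Load 2 — applied couple M₀=7 kN·m at a=15/2 m (b=L-a=5/2):
  y_2 = M₀x²/(2EI)  [x≤a] = 7·4²/(2·100000) = 7/12500 m
Load 3 — point force P=10 kN at a=5 m (b=L-a=5):
  y_3 = -Px²(3a-x)/(6EI)  [x≤a] = -10·4²·(3·5-4)/(6·100000) = -11/3750 m
Superposition: y = Σ y_i = 521/62500 m ≈ 0.008336 m

y(4) = 521/62500 m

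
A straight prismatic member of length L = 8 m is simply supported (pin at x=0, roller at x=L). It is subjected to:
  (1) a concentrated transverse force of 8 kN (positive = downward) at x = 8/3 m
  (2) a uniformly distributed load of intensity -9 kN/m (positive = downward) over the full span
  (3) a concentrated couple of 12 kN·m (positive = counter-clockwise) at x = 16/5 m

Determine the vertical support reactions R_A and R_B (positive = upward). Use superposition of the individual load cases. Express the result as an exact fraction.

R_A = -175/6 kN, R_B = -209/6 kN

Load 1 — point force P=8 kN at a=8/3 m (b=L-a=16/3):
  R_A = Pb/L = 8·(16/3)/8 = 16/3 kN
  R_B = Pa/L = 8·(8/3)/8 = 8/3 kN
Load 2 — uniform load w=-9 kN/m over full span:
  R_A = wL/2 = (-9)·8/2 = -36 kN
  R_B = wL/2 = (-9)·8/2 = -36 kN
Load 3 — applied couple M₀=12 kN·m at a=16/5 m (b=L-a=24/5):
  R_A = M₀/L = 12/8 = 3/2 kN
  R_B = -M₀/L = -12/8 = -3/2 kN
Superposition: R_A = -175/6 kN, R_B = -209/6 kN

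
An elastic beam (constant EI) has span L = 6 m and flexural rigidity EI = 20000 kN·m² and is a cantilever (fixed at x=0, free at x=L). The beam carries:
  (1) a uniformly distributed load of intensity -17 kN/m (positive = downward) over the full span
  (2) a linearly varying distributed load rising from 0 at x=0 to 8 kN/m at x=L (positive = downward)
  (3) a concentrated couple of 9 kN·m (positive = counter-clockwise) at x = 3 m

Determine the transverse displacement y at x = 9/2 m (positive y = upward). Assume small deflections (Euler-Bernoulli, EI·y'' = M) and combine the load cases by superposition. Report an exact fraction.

Load 1 — uniform load w=-17 kN/m over full span:
  y_1 = -wx²(x²-4Lx+6L²)/(24EI) = -(-17)·(9/2)²·((9/2)²-4·6·(9/2)+6·6²)/(24·20000) = 235467/2560000 m
Load 2 — triangular load w₀=8 kN/m (0→w₀ over full span):
  y_2 = (w₀Lx³/12-w₀L²x²/6-w₀x⁵/(120L))/EI = (8·6·(9/2)³/12-8·6²·(9/2)²/6-8·(9/2)⁵/(120·6))/20000 = -200961/6400000 m
Load 3 — applied couple M₀=9 kN·m at a=3 m (b=L-a=3):
  y_3 = M₀a(2x-a)/(2EI)  [x>a] = 9·3·(2·(9/2)-3)/(2·20000) = 81/20000 m
Superposition: y = Σ y_i = 827253/12800000 m ≈ 0.064629 m

y(9/2) = 827253/12800000 m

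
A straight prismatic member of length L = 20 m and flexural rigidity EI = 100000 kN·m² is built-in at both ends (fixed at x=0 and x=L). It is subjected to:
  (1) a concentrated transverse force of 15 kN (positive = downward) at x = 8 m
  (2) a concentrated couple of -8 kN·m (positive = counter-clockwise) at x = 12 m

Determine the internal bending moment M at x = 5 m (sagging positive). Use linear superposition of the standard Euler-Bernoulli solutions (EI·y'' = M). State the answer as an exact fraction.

Load 1 — point force P=15 kN at a=8 m (b=L-a=12):
  M_1 = Pb²(3a+b)x/L³ - Pab²/L²  [x≤a] = 15·12²·(3·8+12)·5/20³ - 15·8·12²/20² = 27/5 kN·m
Load 2 — applied couple M₀=-8 kN·m at a=12 m (b=L-a=8):
  M_2 = R_Ax - M_A  [x≤a] with R_A=-72/125, M_A=-64/25 = (-72/125)·5 - (-64/25) = -8/25 kN·m
Superposition: M = Σ M_i = 127/25 kN·m ≈ 5.080000 kN·m

M(5) = 127/25 kN·m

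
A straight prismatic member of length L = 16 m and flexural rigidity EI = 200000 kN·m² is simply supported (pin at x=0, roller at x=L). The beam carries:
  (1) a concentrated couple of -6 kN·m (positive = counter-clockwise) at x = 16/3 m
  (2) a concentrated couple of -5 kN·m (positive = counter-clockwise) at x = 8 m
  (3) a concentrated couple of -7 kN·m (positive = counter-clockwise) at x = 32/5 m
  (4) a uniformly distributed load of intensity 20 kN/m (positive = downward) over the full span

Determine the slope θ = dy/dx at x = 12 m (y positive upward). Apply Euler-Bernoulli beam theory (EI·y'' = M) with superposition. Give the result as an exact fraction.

Load 1 — applied couple M₀=-6 kN·m at a=16/3 m (b=L-a=32/3):
  θ_1 = (M₀x²/(2L)-M₀(x-a)+C₁)/EI  [x>a] with C₁=M₀(3b²-L²)/(6L)=-16/3 = ((-6)·12²/(2·16)-(-6)·(12-(16/3))+(-16/3))/200000 = 23/600000 rad
Load 2 — applied couple M₀=-5 kN·m at a=8 m (b=L-a=8):
  θ_2 = (M₀x²/(2L)-M₀(x-a)+C₁)/EI  [x>a] with C₁=M₀(3b²-L²)/(6L)=10/3 = ((-5)·12²/(2·16)-(-5)·(12-8)+(10/3))/200000 = 1/240000 rad
Load 3 — applied couple M₀=-7 kN·m at a=32/5 m (b=L-a=48/5):
  θ_3 = (M₀x²/(2L)-M₀(x-a)+C₁)/EI  [x>a] with C₁=M₀(3b²-L²)/(6L)=-112/75 = ((-7)·12²/(2·16)-(-7)·(12-(32/5))+(-112/75))/200000 = 931/30000000 rad
Load 4 — uniform load w=20 kN/m over full span:
  θ_4 = -w(L³-6Lx²+4x³)/(24EI) = -20·(16³-6·16·12²+4·12³)/(24·200000) = 22/1875 rad
Superposition: θ = Σ θ_i = 177103/15000000 rad ≈ 0.011807 rad

θ(12) = 177103/15000000 rad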